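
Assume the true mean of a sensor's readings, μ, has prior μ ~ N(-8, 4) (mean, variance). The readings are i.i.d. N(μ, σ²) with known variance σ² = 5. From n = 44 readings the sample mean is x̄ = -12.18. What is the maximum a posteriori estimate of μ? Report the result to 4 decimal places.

n = 44, x̄ = -12.18.
For a Normal prior and Normal likelihood with known variance, the posterior is Normal; its mode equals its mean, the precision-weighted average.
Prior precision 1/σ₀² = 1/4 = 0.25; data precision n/σ² = 44/5 = 8.8.
μ̂ = (0.25·(-8) + 8.8·(-12.18)) / (0.25 + 8.8) = (-109.184)/9.05 = -54592/4525 ≈ -12.0645.

μ̂_MAP = -12.0645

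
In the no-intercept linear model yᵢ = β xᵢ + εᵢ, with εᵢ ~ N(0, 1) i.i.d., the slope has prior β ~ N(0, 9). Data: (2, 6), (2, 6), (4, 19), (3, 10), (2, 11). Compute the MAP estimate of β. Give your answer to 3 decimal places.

β̂_MAP = 4.096

log p(β | y) = −Σ(yᵢ − βxᵢ)²/(2·1) − β²/(2·9) + const.
Setting the derivative to zero: Σxᵢ(yᵢ − βxᵢ)/1 − β/9 = 0, so β = Σxᵢyᵢ / (Σxᵢ² + σ²/τ²).
Σxᵢyᵢ = 2·6 + 2·6 + 4·19 + 3·10 + 2·11 = 152; Σxᵢ² = 37; σ²/τ² = 1/9.
β̂_MAP = 152 / (37 + 1/9) = 152/(334/9) = 684/167 ≈ 4.096.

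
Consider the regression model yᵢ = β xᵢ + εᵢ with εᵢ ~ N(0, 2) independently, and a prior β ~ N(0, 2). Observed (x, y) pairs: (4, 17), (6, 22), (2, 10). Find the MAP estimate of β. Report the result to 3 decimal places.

log p(β | y) = −Σ(yᵢ − βxᵢ)²/(2·2) − β²/(2·2) + const.
Setting the derivative to zero: Σxᵢ(yᵢ − βxᵢ)/2 − β/2 = 0, so β = Σxᵢyᵢ / (Σxᵢ² + σ²/τ²).
Σxᵢyᵢ = 4·17 + 6·22 + 2·10 = 220; Σxᵢ² = 56; σ²/τ² = 1.
β̂_MAP = 220 / (56 + 1) = 220/57 ≈ 3.860.

β̂_MAP = 3.860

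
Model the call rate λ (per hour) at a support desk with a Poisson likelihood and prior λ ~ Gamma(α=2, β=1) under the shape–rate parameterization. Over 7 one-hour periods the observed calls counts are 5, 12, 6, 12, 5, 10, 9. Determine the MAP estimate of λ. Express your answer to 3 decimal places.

λ̂_MAP = 7.500

Σxᵢ = 5+12+6+12+5+10+9 = 59, with n = 7.
Posterior ∝ λe^(−1λ) · λ^59e^(−7λ) = λ^60e^(−8λ), i.e. Gamma(shape=61, rate=8).
The mode of a Gamma(a, b) with a ≥ 1 (shape–rate) is (a−1)/b = 60/8 ≈ 7.500.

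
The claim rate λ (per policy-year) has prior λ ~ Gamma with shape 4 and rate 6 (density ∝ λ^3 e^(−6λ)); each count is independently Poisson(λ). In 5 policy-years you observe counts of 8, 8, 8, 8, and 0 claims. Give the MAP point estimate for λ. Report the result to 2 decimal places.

λ̂_MAP = 3.18

Σxᵢ = 8+8+8+8+0 = 32, with n = 5.
Posterior ∝ λ^3e^(−6λ) · λ^32e^(−5λ) = λ^35e^(−11λ), i.e. Gamma(shape=36, rate=11).
The mode of a Gamma(a, b) with a ≥ 1 (shape–rate) is (a−1)/b = 35/11 ≈ 3.18.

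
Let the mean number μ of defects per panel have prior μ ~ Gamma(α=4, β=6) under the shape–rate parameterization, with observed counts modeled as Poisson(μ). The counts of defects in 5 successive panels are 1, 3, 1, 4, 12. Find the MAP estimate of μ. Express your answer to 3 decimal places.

Σxᵢ = 1+3+1+4+12 = 21, with n = 5.
Posterior ∝ μ^3e^(−6μ) · μ^21e^(−5μ) = μ^24e^(−11μ), i.e. Gamma(shape=25, rate=11).
The mode of a Gamma(a, b) with a ≥ 1 (shape–rate) is (a−1)/b = 24/11 ≈ 2.182.

μ̂_MAP = 2.182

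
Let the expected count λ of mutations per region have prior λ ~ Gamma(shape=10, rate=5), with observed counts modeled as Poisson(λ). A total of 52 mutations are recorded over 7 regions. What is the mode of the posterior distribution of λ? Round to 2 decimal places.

λ̂_MAP = 5.08

Σxᵢ = 52, n = 7.
Posterior ∝ λ^9e^(−5λ) · λ^52e^(−7λ) = λ^61e^(−12λ), i.e. Gamma(shape=62, rate=12).
The mode of a Gamma(a, b) with a ≥ 1 (shape–rate) is (a−1)/b = 61/12 ≈ 5.08.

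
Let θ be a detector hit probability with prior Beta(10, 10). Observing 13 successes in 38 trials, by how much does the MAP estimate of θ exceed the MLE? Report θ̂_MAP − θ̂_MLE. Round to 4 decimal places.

MAP − MLE = 0.0508

Posterior is Beta(23, 35); MAP = (23−1)/(58−2) = 22/56 ≈ 0.39286.
MLE ignores the prior: θ̂_MLE = k/n = 13/38 ≈ 0.34211.
Difference = 22/56 − 13/38 = 27/532 ≈ 0.0508.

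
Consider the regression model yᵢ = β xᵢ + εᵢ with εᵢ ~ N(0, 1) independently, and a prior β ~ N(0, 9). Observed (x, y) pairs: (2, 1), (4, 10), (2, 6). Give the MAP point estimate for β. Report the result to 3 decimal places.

β̂_MAP = 2.240

log p(β | y) = −Σ(yᵢ − βxᵢ)²/(2·1) − β²/(2·9) + const.
Setting the derivative to zero: Σxᵢ(yᵢ − βxᵢ)/1 − β/9 = 0, so β = Σxᵢyᵢ / (Σxᵢ² + σ²/τ²).
Σxᵢyᵢ = 2·1 + 4·10 + 2·6 = 54; Σxᵢ² = 24; σ²/τ² = 1/9.
β̂_MAP = 54 / (24 + 1/9) = 54/(217/9) = 486/217 ≈ 2.240.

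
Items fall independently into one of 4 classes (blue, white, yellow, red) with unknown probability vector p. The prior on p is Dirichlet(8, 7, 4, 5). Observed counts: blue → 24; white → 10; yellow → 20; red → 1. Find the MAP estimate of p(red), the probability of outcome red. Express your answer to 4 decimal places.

The posterior is Dirichlet(αᵢ + nᵢ) = Dirichlet(32, 17, 24, 6).
For a Dirichlet(a₁,…,a_K) with all aᵢ > 1, the mode has j-th component (aⱼ − 1)/(Σaᵢ − K).
Here Σaᵢ = 79 and K = 4, so p(red) = (6 − 1)/(79 − 4) = 5/75 ≈ 0.0667.

MAP estimate of p(red) = 0.0667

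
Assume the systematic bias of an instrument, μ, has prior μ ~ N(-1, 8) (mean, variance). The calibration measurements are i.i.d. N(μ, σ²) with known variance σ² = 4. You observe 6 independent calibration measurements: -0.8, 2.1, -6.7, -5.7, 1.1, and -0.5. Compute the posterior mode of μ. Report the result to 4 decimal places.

n = 6; x̄ = ((-0.8) + 2.1 + (-6.7) + (-5.7) + 1.1 + (-0.5))/6 = -10.5/6 = -1.75.
For a Normal prior and Normal likelihood with known variance, the posterior is Normal; its mode equals its mean, the precision-weighted average.
Prior precision 1/σ₀² = 1/8 = 0.125; data precision n/σ² = 6/4 = 1.5.
μ̂ = (0.125·(-1) + 1.5·(-1.75)) / (0.125 + 1.5) = (-2.75)/1.625 = -22/13 ≈ -1.6923.

μ̂_MAP = -1.6923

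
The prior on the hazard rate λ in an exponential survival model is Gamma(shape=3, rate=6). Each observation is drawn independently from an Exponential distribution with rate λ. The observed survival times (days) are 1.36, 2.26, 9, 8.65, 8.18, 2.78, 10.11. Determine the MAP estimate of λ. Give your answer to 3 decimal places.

λ̂_MAP = 0.186

The Exponential(rate=λ) likelihood is ∝ λ^n e^(−λΣtᵢ). Here n = 7 and Σtᵢ = 1.36 + 2.26 + 9 + 8.65 + 8.18 + 2.78 + 10.11 = 42.34.
Posterior ∝ λ^2e^(−6λ) · λ^7e^(−42.34λ) = λ^9e^(−48.34λ), i.e. Gamma(10, 48.34).
Mode = (a−1)/b = 9/48.34 ≈ 0.186.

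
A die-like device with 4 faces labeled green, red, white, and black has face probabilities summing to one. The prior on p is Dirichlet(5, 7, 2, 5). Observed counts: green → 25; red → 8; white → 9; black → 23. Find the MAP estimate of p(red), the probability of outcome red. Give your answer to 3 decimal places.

The posterior is Dirichlet(αᵢ + nᵢ) = Dirichlet(30, 15, 11, 28).
For a Dirichlet(a₁,…,a_K) with all aᵢ > 1, the mode has j-th component (aⱼ − 1)/(Σaᵢ − K).
Here Σaᵢ = 84 and K = 4, so p(red) = (15 − 1)/(84 − 4) = 14/80 ≈ 0.175.

MAP estimate of p(red) = 0.175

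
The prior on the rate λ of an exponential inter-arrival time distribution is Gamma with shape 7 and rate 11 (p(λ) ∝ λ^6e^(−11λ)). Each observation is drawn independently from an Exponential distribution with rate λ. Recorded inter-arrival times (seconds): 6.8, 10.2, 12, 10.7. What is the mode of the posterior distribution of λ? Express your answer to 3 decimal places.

The Exponential(rate=λ) likelihood is ∝ λ^n e^(−λΣtᵢ). Here n = 4 and Σtᵢ = 6.8 + 10.2 + 12 + 10.7 = 39.7.
Posterior ∝ λ^6e^(−11λ) · λ^4e^(−39.7λ) = λ^10e^(−50.7λ), i.e. Gamma(11, 50.7).
Mode = (a−1)/b = 10/50.7 ≈ 0.197.

λ̂_MAP = 0.197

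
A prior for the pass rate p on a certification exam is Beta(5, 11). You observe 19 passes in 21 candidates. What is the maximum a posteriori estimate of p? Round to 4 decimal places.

p̂_MAP = 0.6571

Prior: Beta(5, 11).
Data: 19 successes in 21 trials. The binomial likelihood contributes p^19(1−p)^2, so the posterior is Beta(5+19, 11+2) = Beta(24, 13).
For Beta(a, b) with a, b > 1 the mode is (a−1)/(a+b−2) = 23/35 ≈ 0.6571.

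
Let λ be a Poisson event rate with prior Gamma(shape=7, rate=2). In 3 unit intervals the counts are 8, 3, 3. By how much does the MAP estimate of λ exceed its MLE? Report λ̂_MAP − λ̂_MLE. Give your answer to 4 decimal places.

Σxᵢ = 14. Posterior is Gamma(21, 5); MAP = (21−1)/5 = 20/5 ≈ 4.00000.
MLE = x̄ = 14/3 ≈ 4.66667.
Difference = 20/5 − 14/3 = -2/3 ≈ -0.6667.

MAP − MLE = -0.6667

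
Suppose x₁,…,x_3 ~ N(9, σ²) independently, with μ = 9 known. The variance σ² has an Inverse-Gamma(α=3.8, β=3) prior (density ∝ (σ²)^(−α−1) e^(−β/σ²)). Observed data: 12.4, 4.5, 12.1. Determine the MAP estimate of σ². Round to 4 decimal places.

Sum of squared deviations about the known mean: SS = (12.4−9)² + (4.5−9)² + (12.1−9)² = 41.42.
The Normal likelihood contributes (σ²)^(−n/2) exp(−SS/(2σ²)), so the posterior is Inverse-Gamma(α + n/2, β + SS/2) = Inverse-Gamma(5.3, 23.71).
The mode of Inverse-Gamma(a, b) is b/(a+1) = 23.71/6.3 ≈ 3.7635.

σ̂²_MAP = 3.7635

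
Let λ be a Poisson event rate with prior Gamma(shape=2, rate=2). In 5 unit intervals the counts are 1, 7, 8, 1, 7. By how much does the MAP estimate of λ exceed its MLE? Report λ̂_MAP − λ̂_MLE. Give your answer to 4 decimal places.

MAP − MLE = -1.2286

Σxᵢ = 24. Posterior is Gamma(26, 7); MAP = (26−1)/7 = 25/7 ≈ 3.57143.
MLE = x̄ = 24/5 ≈ 4.80000.
Difference = 25/7 − 24/5 = -43/35 ≈ -1.2286.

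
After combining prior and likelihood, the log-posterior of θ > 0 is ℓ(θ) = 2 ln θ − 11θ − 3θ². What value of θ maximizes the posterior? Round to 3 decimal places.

ℓ'(θ) = 2/θ − 11 − 6θ. Setting this to zero and multiplying by θ: 6θ² + 11θ − 2 = 0.
θ = (−11 + √(11² + 4·6·2)) / (2·6) = (−11 + √169) / 12 = (−11 + 13)/12 = 1/6.
ℓ''(θ) = −2/θ² − 6 < 0, confirming a maximum.

θ̂_MAP = 0.167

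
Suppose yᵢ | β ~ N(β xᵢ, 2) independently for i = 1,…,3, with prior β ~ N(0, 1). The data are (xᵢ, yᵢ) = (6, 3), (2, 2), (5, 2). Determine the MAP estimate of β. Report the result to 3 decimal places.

log p(β | y) = −Σ(yᵢ − βxᵢ)²/(2·2) − β²/(2·1) + const.
Setting the derivative to zero: Σxᵢ(yᵢ − βxᵢ)/2 − β/1 = 0, so β = Σxᵢyᵢ / (Σxᵢ² + σ²/τ²).
Σxᵢyᵢ = 6·3 + 2·2 + 5·2 = 32; Σxᵢ² = 65; σ²/τ² = 2.
β̂_MAP = 32 / (65 + 2) = 32/67 ≈ 0.478.

β̂_MAP = 0.478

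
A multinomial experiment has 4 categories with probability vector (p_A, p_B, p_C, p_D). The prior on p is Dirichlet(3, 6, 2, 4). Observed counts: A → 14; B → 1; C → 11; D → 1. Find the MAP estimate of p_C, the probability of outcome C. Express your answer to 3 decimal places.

The posterior is Dirichlet(αᵢ + nᵢ) = Dirichlet(17, 7, 13, 5).
For a Dirichlet(a₁,…,a_K) with all aᵢ > 1, the mode has j-th component (aⱼ − 1)/(Σaᵢ − K).
Here Σaᵢ = 42 and K = 4, so p_C = (13 − 1)/(42 − 4) = 12/38 ≈ 0.316.

MAP estimate of p_C = 0.316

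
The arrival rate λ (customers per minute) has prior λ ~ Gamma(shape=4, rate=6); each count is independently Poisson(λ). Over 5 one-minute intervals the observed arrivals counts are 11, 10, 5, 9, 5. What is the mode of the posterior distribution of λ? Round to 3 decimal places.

λ̂_MAP = 3.909

Σxᵢ = 11+10+5+9+5 = 40, with n = 5.
Posterior ∝ λ^3e^(−6λ) · λ^40e^(−5λ) = λ^43e^(−11λ), i.e. Gamma(shape=44, rate=11).
The mode of a Gamma(a, b) with a ≥ 1 (shape–rate) is (a−1)/b = 43/11 ≈ 3.909.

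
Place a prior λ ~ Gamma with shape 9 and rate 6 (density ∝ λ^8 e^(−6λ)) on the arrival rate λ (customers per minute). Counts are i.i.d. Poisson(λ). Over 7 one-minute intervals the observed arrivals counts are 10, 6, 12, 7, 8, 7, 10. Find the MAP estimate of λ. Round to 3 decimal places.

Σxᵢ = 10+6+12+7+8+7+10 = 60, with n = 7.
Posterior ∝ λ^8e^(−6λ) · λ^60e^(−7λ) = λ^68e^(−13λ), i.e. Gamma(shape=69, rate=13).
The mode of a Gamma(a, b) with a ≥ 1 (shape–rate) is (a−1)/b = 68/13 ≈ 5.231.

λ̂_MAP = 5.231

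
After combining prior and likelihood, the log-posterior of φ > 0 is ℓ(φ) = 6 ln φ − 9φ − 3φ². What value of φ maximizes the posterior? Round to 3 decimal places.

ℓ'(φ) = 6/φ − 9 − 6φ. Setting this to zero and multiplying by φ: 6φ² + 9φ − 6 = 0.
φ = (−9 + √(9² + 4·6·6)) / (2·6) = (−9 + √225) / 12 = (−9 + 15)/12 = 1/2.
ℓ''(φ) = −6/φ² − 6 < 0, confirming a maximum.

φ̂_MAP = 0.500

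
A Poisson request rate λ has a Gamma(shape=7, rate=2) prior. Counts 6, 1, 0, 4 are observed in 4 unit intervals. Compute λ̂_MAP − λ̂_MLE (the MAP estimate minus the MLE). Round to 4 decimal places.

Σxᵢ = 11. Posterior is Gamma(18, 6); MAP = (18−1)/6 = 17/6 ≈ 2.83333.
MLE = x̄ = 11/4 ≈ 2.75000.
Difference = 17/6 − 11/4 = 1/12 ≈ 0.0833.

MAP − MLE = 0.0833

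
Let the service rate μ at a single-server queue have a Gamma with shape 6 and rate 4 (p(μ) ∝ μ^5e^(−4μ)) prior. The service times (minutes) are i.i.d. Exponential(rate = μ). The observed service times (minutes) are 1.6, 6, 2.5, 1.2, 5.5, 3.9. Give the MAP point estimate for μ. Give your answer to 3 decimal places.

The Exponential(rate=μ) likelihood is ∝ μ^n e^(−μΣtᵢ). Here n = 6 and Σtᵢ = 1.6 + 6 + 2.5 + 1.2 + 5.5 + 3.9 = 20.7.
Posterior ∝ μ^5e^(−4μ) · μ^6e^(−20.7μ) = μ^11e^(−24.7μ), i.e. Gamma(12, 24.7).
Mode = (a−1)/b = 11/24.7 ≈ 0.445.

μ̂_MAP = 0.445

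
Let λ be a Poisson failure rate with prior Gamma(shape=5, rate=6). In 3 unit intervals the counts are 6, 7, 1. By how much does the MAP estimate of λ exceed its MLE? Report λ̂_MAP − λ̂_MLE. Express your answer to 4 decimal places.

MAP − MLE = -2.6667

Σxᵢ = 14. Posterior is Gamma(19, 9); MAP = (19−1)/9 = 18/9 ≈ 2.00000.
MLE = x̄ = 14/3 ≈ 4.66667.
Difference = 18/9 − 14/3 = -8/3 ≈ -2.6667.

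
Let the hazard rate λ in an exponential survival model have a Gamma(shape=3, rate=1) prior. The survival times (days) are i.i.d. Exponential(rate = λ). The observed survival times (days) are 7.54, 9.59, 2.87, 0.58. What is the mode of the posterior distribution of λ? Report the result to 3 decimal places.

The Exponential(rate=λ) likelihood is ∝ λ^n e^(−λΣtᵢ). Here n = 4 and Σtᵢ = 7.54 + 9.59 + 2.87 + 0.58 = 20.58.
Posterior ∝ λ^2e^(−1λ) · λ^4e^(−20.58λ) = λ^6e^(−21.58λ), i.e. Gamma(7, 21.58).
Mode = (a−1)/b = 6/21.58 ≈ 0.278.

λ̂_MAP = 0.278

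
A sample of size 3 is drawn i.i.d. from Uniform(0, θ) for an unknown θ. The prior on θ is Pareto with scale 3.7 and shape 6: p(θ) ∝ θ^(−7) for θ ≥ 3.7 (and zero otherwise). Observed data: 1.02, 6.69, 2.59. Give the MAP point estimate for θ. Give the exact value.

θ̂_MAP = 6.69

The Uniform(0, θ) likelihood is θ^(−n) for θ ≥ max(xᵢ), zero otherwise. Here max(xᵢ) = 6.69.
Posterior ∝ θ^(−7) · θ^(−3) = θ^(−10) on θ ≥ max(3.7, 6.69) = 6.69.
This density is strictly decreasing in θ, so the posterior mode lies at the lower boundary of the support.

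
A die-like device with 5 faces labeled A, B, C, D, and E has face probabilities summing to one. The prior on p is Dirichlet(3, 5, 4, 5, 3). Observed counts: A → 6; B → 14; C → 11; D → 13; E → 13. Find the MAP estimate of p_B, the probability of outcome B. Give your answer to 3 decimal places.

MAP estimate of p_B = 0.250

The posterior is Dirichlet(αᵢ + nᵢ) = Dirichlet(9, 19, 15, 18, 16).
For a Dirichlet(a₁,…,a_K) with all aᵢ > 1, the mode has j-th component (aⱼ − 1)/(Σaᵢ − K).
Here Σaᵢ = 77 and K = 5, so p_B = (19 − 1)/(77 − 5) = 18/72 ≈ 0.250.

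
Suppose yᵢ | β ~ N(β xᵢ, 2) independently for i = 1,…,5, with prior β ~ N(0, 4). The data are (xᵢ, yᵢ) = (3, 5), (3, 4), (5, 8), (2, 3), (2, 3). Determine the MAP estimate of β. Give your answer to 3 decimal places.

log p(β | y) = −Σ(yᵢ − βxᵢ)²/(2·2) − β²/(2·4) + const.
Setting the derivative to zero: Σxᵢ(yᵢ − βxᵢ)/2 − β/4 = 0, so β = Σxᵢyᵢ / (Σxᵢ² + σ²/τ²).
Σxᵢyᵢ = 3·5 + 3·4 + 5·8 + 2·3 + 2·3 = 79; Σxᵢ² = 51; σ²/τ² = 0.5.
β̂_MAP = 79 / (51 + 0.5) = 79/51.5 ≈ 1.534.

β̂_MAP = 1.534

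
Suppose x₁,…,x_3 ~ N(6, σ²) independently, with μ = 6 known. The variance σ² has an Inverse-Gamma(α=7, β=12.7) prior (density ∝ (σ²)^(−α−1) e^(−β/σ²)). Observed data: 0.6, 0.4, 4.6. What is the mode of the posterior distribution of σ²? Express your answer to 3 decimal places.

σ̂²_MAP = 4.625

Sum of squared deviations about the known mean: SS = (0.6−6)² + (0.4−6)² + (4.6−6)² = 62.48.
The Normal likelihood contributes (σ²)^(−n/2) exp(−SS/(2σ²)), so the posterior is Inverse-Gamma(α + n/2, β + SS/2) = Inverse-Gamma(8.5, 43.94).
The mode of Inverse-Gamma(a, b) is b/(a+1) = 43.94/9.5 ≈ 4.625.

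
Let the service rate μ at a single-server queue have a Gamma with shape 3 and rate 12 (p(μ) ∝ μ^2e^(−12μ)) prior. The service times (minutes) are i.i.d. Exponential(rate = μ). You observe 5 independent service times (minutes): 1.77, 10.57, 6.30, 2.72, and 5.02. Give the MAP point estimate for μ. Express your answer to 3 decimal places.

The Exponential(rate=μ) likelihood is ∝ μ^n e^(−μΣtᵢ). Here n = 5 and Σtᵢ = 1.77 + 10.57 + 6.30 + 2.72 + 5.02 = 26.38.
Posterior ∝ μ^2e^(−12μ) · μ^5e^(−26.38μ) = μ^7e^(−38.38μ), i.e. Gamma(8, 38.38).
Mode = (a−1)/b = 7/38.38 ≈ 0.182.

μ̂_MAP = 0.182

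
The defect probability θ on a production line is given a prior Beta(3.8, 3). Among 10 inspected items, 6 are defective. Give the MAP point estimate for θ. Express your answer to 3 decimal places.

Prior: Beta(3.8, 3).
Data: 6 successes in 10 trials. The binomial likelihood contributes θ^6(1−θ)^4, so the posterior is Beta(3.8+6, 3+4) = Beta(9.8, 7).
For Beta(a, b) with a, b > 1 the mode is (a−1)/(a+b−2) = 8.8/14.8 ≈ 0.595.

θ̂_MAP = 0.595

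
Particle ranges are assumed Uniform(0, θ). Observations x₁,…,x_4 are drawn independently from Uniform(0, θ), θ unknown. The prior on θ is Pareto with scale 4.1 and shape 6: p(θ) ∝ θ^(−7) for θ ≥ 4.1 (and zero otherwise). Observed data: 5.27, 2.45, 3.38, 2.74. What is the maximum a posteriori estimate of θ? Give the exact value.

The Uniform(0, θ) likelihood is θ^(−n) for θ ≥ max(xᵢ), zero otherwise. Here max(xᵢ) = 5.27.
Posterior ∝ θ^(−7) · θ^(−4) = θ^(−11) on θ ≥ max(4.1, 5.27) = 5.27.
This density is strictly decreasing in θ, so the posterior mode lies at the lower boundary of the support.

θ̂_MAP = 5.27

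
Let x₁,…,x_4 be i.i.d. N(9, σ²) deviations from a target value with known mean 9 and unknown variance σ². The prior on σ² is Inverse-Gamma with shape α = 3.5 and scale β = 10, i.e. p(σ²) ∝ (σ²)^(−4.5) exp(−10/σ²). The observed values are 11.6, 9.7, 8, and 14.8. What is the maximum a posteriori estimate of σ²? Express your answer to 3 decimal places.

σ̂²_MAP = 4.761

Sum of squared deviations about the known mean: SS = (11.6−9)² + (9.7−9)² + (8−9)² + (14.8−9)² = 41.89.
The Normal likelihood contributes (σ²)^(−n/2) exp(−SS/(2σ²)), so the posterior is Inverse-Gamma(α + n/2, β + SS/2) = Inverse-Gamma(5.5, 30.945).
The mode of Inverse-Gamma(a, b) is b/(a+1) = 30.945/6.5 ≈ 4.761.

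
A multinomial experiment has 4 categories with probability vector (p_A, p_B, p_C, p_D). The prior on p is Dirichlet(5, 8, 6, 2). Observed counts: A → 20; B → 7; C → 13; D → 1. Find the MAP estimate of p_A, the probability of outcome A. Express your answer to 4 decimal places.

The posterior is Dirichlet(αᵢ + nᵢ) = Dirichlet(25, 15, 19, 3).
For a Dirichlet(a₁,…,a_K) with all aᵢ > 1, the mode has j-th component (aⱼ − 1)/(Σaᵢ − K).
Here Σaᵢ = 62 and K = 4, so p_A = (25 − 1)/(62 − 4) = 24/58 ≈ 0.4138.

MAP estimate of p_A = 0.4138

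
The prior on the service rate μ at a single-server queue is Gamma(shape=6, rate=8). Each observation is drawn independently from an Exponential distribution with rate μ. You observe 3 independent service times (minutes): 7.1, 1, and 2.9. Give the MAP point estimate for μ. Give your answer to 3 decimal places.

The Exponential(rate=μ) likelihood is ∝ μ^n e^(−μΣtᵢ). Here n = 3 and Σtᵢ = 7.1 + 1 + 2.9 = 11.
Posterior ∝ μ^5e^(−8μ) · μ^3e^(−11μ) = μ^8e^(−19μ), i.e. Gamma(9, 19).
Mode = (a−1)/b = 8/19 ≈ 0.421.

μ̂_MAP = 0.421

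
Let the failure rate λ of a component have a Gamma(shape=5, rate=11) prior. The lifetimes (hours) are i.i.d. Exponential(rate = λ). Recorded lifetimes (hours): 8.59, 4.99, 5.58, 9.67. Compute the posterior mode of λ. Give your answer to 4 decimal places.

The Exponential(rate=λ) likelihood is ∝ λ^n e^(−λΣtᵢ). Here n = 4 and Σtᵢ = 8.59 + 4.99 + 5.58 + 9.67 = 28.83.
Posterior ∝ λ^4e^(−11λ) · λ^4e^(−28.83λ) = λ^8e^(−39.83λ), i.e. Gamma(9, 39.83).
Mode = (a−1)/b = 8/39.83 ≈ 0.2009.

λ̂_MAP = 0.2009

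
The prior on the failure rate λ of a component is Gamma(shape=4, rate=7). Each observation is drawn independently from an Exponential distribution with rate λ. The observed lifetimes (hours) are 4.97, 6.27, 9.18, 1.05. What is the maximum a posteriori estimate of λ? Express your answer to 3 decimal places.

The Exponential(rate=λ) likelihood is ∝ λ^n e^(−λΣtᵢ). Here n = 4 and Σtᵢ = 4.97 + 6.27 + 9.18 + 1.05 = 21.47.
Posterior ∝ λ^3e^(−7λ) · λ^4e^(−21.47λ) = λ^7e^(−28.47λ), i.e. Gamma(8, 28.47).
Mode = (a−1)/b = 7/28.47 ≈ 0.246.

λ̂_MAP = 0.246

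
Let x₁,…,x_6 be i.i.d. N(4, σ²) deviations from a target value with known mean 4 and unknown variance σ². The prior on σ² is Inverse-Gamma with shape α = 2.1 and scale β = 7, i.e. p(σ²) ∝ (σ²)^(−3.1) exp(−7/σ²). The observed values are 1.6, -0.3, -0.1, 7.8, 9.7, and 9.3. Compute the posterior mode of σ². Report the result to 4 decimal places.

σ̂²_MAP = 10.6623

Sum of squared deviations about the known mean: SS = (1.6−4)² + (-0.3−4)² + (-0.1−4)² + (7.8−4)² + (9.7−4)² + (9.3−4)² = 116.08.
The Normal likelihood contributes (σ²)^(−n/2) exp(−SS/(2σ²)), so the posterior is Inverse-Gamma(α + n/2, β + SS/2) = Inverse-Gamma(5.1, 65.04).
The mode of Inverse-Gamma(a, b) is b/(a+1) = 65.04/6.1 ≈ 10.6623.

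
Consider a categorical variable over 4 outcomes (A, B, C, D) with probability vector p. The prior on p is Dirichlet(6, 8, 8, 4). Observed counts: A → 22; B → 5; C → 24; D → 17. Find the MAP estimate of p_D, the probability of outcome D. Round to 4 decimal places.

The posterior is Dirichlet(αᵢ + nᵢ) = Dirichlet(28, 13, 32, 21).
For a Dirichlet(a₁,…,a_K) with all aᵢ > 1, the mode has j-th component (aⱼ − 1)/(Σaᵢ − K).
Here Σaᵢ = 94 and K = 4, so p_D = (21 − 1)/(94 − 4) = 20/90 ≈ 0.2222.

MAP estimate of p_D = 0.2222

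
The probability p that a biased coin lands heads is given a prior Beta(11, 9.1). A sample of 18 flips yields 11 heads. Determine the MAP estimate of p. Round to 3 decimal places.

Prior: Beta(11, 9.1).
Data: 11 successes in 18 trials. The binomial likelihood contributes p^11(1−p)^7, so the posterior is Beta(11+11, 9.1+7) = Beta(22, 16.1).
For Beta(a, b) with a, b > 1 the mode is (a−1)/(a+b−2) = 21/36.1 ≈ 0.582.

p̂_MAP = 0.582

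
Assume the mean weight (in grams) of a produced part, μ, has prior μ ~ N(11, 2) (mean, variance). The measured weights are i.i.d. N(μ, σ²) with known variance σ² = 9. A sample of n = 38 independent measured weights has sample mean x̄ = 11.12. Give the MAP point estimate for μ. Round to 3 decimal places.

μ̂_MAP = 11.107

n = 38, x̄ = 11.12.
For a Normal prior and Normal likelihood with known variance, the posterior is Normal; its mode equals its mean, the precision-weighted average.
Prior precision 1/σ₀² = 1/2 = 0.5; data precision n/σ² = 38/9.
μ̂ = (0.5·11 + (38/9)·11.12) / (0.5 + 38/9) = (23603/450)/(85/18) = 23603/2125 ≈ 11.107.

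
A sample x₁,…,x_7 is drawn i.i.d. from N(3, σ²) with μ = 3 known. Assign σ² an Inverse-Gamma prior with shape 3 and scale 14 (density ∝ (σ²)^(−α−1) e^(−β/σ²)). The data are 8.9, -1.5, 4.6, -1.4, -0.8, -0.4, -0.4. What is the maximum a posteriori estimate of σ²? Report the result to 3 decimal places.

σ̂²_MAP = 9.503

Sum of squared deviations about the known mean: SS = (8.9−3)² + (-1.5−3)² + (4.6−3)² + (-1.4−3)² + (-0.8−3)² + (-0.4−3)² + (-0.4−3)² = 114.54.
The Normal likelihood contributes (σ²)^(−n/2) exp(−SS/(2σ²)), so the posterior is Inverse-Gamma(α + n/2, β + SS/2) = Inverse-Gamma(6.5, 71.27).
The mode of Inverse-Gamma(a, b) is b/(a+1) = 71.27/7.5 ≈ 9.503.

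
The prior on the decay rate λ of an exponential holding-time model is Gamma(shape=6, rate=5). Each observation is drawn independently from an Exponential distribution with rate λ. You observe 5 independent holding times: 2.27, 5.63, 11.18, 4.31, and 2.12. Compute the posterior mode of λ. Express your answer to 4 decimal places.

λ̂_MAP = 0.3278

The Exponential(rate=λ) likelihood is ∝ λ^n e^(−λΣtᵢ). Here n = 5 and Σtᵢ = 2.27 + 5.63 + 11.18 + 4.31 + 2.12 = 25.51.
Posterior ∝ λ^5e^(−5λ) · λ^5e^(−25.51λ) = λ^10e^(−30.51λ), i.e. Gamma(11, 30.51).
Mode = (a−1)/b = 10/30.51 ≈ 0.3278.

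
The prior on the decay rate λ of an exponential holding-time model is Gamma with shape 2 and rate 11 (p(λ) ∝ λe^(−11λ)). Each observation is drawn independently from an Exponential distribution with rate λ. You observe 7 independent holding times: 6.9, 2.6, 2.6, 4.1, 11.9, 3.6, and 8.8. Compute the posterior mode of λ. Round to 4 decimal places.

The Exponential(rate=λ) likelihood is ∝ λ^n e^(−λΣtᵢ). Here n = 7 and Σtᵢ = 6.9 + 2.6 + 2.6 + 4.1 + 11.9 + 3.6 + 8.8 = 40.5.
Posterior ∝ λe^(−11λ) · λ^7e^(−40.5λ) = λ^8e^(−51.5λ), i.e. Gamma(9, 51.5).
Mode = (a−1)/b = 8/51.5 ≈ 0.1553.

λ̂_MAP = 0.1553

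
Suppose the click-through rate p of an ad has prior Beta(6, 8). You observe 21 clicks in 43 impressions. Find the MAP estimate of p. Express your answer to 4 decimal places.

Prior: Beta(6, 8).
Data: 21 successes in 43 trials. The binomial likelihood contributes p^21(1−p)^22, so the posterior is Beta(6+21, 8+22) = Beta(27, 30).
For Beta(a, b) with a, b > 1 the mode is (a−1)/(a+b−2) = 26/55 ≈ 0.4727.

p̂_MAP = 0.4727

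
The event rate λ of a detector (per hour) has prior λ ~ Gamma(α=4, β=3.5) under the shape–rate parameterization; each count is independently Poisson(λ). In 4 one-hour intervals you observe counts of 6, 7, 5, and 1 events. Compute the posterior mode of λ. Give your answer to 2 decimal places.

λ̂_MAP = 2.93

Σxᵢ = 6+7+5+1 = 19, with n = 4.
Posterior ∝ λ^3e^(−3.5λ) · λ^19e^(−4λ) = λ^22e^(−7.5λ), i.e. Gamma(shape=23, rate=7.5).
The mode of a Gamma(a, b) with a ≥ 1 (shape–rate) is (a−1)/b = 22/7.5 ≈ 2.93.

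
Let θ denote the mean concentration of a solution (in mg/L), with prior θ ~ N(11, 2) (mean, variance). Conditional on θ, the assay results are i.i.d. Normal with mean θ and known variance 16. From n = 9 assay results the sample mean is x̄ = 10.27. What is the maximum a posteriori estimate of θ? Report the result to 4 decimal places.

n = 9, x̄ = 10.27.
For a Normal prior and Normal likelihood with known variance, the posterior is Normal; its mode equals its mean, the precision-weighted average.
Prior precision 1/σ₀² = 1/2 = 0.5; data precision n/σ² = 9/16 = 0.5625.
θ̂ = (0.5·11 + 0.5625·10.27) / (0.5 + 0.5625) = 11.276875/1.0625 = 18043/1700 ≈ 10.6135.

θ̂_MAP = 10.6135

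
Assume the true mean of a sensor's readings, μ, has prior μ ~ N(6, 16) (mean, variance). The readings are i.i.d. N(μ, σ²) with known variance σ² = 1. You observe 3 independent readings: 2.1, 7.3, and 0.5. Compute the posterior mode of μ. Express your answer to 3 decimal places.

n = 3; x̄ = (2.1 + 7.3 + 0.5)/3 = 9.9/3 = 3.3.
For a Normal prior and Normal likelihood with known variance, the posterior is Normal; its mode equals its mean, the precision-weighted average.
Prior precision 1/σ₀² = 1/16 = 0.0625; data precision n/σ² = 3/1 = 3.
μ̂ = (0.0625·6 + 3·3.3) / (0.0625 + 3) = 10.275/3.0625 = 822/245 ≈ 3.355.

μ̂_MAP = 3.355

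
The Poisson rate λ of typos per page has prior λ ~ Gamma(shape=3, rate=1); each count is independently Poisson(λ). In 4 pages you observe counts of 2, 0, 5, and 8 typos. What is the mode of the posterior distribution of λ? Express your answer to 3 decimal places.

λ̂_MAP = 3.400

Σxᵢ = 2+0+5+8 = 15, with n = 4.
Posterior ∝ λ^2e^(−1λ) · λ^15e^(−4λ) = λ^17e^(−5λ), i.e. Gamma(shape=18, rate=5).
The mode of a Gamma(a, b) with a ≥ 1 (shape–rate) is (a−1)/b = 17/5 ≈ 3.400.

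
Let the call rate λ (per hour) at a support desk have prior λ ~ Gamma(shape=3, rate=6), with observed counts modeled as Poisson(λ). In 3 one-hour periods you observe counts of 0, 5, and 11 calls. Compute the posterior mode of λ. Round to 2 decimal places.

Σxᵢ = 0+5+11 = 16, with n = 3.
Posterior ∝ λ^2e^(−6λ) · λ^16e^(−3λ) = λ^18e^(−9λ), i.e. Gamma(shape=19, rate=9).
The mode of a Gamma(a, b) with a ≥ 1 (shape–rate) is (a−1)/b = 18/9 ≈ 2.00.

λ̂_MAP = 2.00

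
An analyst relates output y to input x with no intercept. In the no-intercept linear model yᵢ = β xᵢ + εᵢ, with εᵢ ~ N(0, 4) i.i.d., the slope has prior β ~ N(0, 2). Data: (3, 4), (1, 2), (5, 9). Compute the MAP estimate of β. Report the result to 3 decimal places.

β̂_MAP = 1.595

log p(β | y) = −Σ(yᵢ − βxᵢ)²/(2·4) − β²/(2·2) + const.
Setting the derivative to zero: Σxᵢ(yᵢ − βxᵢ)/4 − β/2 = 0, so β = Σxᵢyᵢ / (Σxᵢ² + σ²/τ²).
Σxᵢyᵢ = 3·4 + 1·2 + 5·9 = 59; Σxᵢ² = 35; σ²/τ² = 2.
β̂_MAP = 59 / (35 + 2) = 59/37 ≈ 1.595.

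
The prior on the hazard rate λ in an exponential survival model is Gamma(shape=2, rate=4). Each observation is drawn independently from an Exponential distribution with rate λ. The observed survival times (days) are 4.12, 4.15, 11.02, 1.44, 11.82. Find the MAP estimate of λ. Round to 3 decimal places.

λ̂_MAP = 0.164

The Exponential(rate=λ) likelihood is ∝ λ^n e^(−λΣtᵢ). Here n = 5 and Σtᵢ = 4.12 + 4.15 + 11.02 + 1.44 + 11.82 = 32.55.
Posterior ∝ λe^(−4λ) · λ^5e^(−32.55λ) = λ^6e^(−36.55λ), i.e. Gamma(7, 36.55).
Mode = (a−1)/b = 6/36.55 ≈ 0.164.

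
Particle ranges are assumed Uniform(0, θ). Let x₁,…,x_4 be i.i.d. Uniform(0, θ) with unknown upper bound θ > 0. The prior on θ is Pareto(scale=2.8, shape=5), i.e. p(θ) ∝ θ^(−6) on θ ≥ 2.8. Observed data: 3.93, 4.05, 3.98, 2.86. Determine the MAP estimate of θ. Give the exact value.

The Uniform(0, θ) likelihood is θ^(−n) for θ ≥ max(xᵢ), zero otherwise. Here max(xᵢ) = 4.05.
Posterior ∝ θ^(−6) · θ^(−4) = θ^(−10) on θ ≥ max(2.8, 4.05) = 4.05.
This density is strictly decreasing in θ, so the posterior mode lies at the lower boundary of the support.

θ̂_MAP = 4.05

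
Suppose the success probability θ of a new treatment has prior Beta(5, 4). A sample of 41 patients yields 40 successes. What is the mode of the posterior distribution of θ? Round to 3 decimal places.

Prior: Beta(5, 4).
Data: 40 successes in 41 trials. The binomial likelihood contributes θ^40(1−θ)^1, so the posterior is Beta(5+40, 4+1) = Beta(45, 5).
For Beta(a, b) with a, b > 1 the mode is (a−1)/(a+b−2) = 44/48 ≈ 0.917.

θ̂_MAP = 0.917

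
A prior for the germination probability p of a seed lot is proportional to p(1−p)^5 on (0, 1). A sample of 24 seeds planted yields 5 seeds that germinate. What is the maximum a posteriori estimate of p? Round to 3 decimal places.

p̂_MAP = 0.200

The prior density ∝ p(1−p)^5 is the kernel of Beta(2, 6).
Data: 5 successes in 24 trials. The binomial likelihood contributes p^5(1−p)^19, so the posterior is Beta(2+5, 6+19) = Beta(7, 25).
For Beta(a, b) with a, b > 1 the mode is (a−1)/(a+b−2) = 6/30 ≈ 0.200.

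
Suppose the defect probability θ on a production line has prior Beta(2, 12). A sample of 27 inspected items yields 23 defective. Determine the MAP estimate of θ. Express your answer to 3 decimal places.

θ̂_MAP = 0.615

Prior: Beta(2, 12).
Data: 23 successes in 27 trials. The binomial likelihood contributes θ^23(1−θ)^4, so the posterior is Beta(2+23, 12+4) = Beta(25, 16).
For Beta(a, b) with a, b > 1 the mode is (a−1)/(a+b−2) = 24/39 ≈ 0.615.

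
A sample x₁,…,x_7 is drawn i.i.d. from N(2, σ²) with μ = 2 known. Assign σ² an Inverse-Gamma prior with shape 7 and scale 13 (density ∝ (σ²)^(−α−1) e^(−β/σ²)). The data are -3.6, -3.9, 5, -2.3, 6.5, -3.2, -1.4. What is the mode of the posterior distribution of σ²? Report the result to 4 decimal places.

Sum of squared deviations about the known mean: SS = (-3.6−2)² + (-3.9−2)² + (5−2)² + (-2.3−2)² + (6.5−2)² + (-3.2−2)² + (-1.4−2)² = 152.51.
The Normal likelihood contributes (σ²)^(−n/2) exp(−SS/(2σ²)), so the posterior is Inverse-Gamma(α + n/2, β + SS/2) = Inverse-Gamma(10.5, 89.255).
The mode of Inverse-Gamma(a, b) is b/(a+1) = 89.255/11.5 ≈ 7.7613.

σ̂²_MAP = 7.7613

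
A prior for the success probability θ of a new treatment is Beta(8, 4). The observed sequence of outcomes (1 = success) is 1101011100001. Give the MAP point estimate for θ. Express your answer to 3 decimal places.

θ̂_MAP = 0.609

Prior: Beta(8, 4).
Data: 7 successes in 13 trials (from the sequence). The binomial likelihood contributes θ^7(1−θ)^6, so the posterior is Beta(8+7, 4+6) = Beta(15, 10).
For Beta(a, b) with a, b > 1 the mode is (a−1)/(a+b−2) = 14/23 ≈ 0.609.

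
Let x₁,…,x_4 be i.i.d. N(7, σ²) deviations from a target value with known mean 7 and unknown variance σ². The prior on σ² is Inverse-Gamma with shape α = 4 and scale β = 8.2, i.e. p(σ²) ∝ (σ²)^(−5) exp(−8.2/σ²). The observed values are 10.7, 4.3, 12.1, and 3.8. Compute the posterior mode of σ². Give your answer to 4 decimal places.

Sum of squared deviations about the known mean: SS = (10.7−7)² + (4.3−7)² + (12.1−7)² + (3.8−7)² = 57.23.
The Normal likelihood contributes (σ²)^(−n/2) exp(−SS/(2σ²)), so the posterior is Inverse-Gamma(α + n/2, β + SS/2) = Inverse-Gamma(6, 36.815).
The mode of Inverse-Gamma(a, b) is b/(a+1) = 36.815/7 ≈ 5.2593.

σ̂²_MAP = 5.2593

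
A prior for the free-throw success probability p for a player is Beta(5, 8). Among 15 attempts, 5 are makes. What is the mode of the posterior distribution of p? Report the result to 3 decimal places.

Prior: Beta(5, 8).
Data: 5 successes in 15 trials. The binomial likelihood contributes p^5(1−p)^10, so the posterior is Beta(5+5, 8+10) = Beta(10, 18).
For Beta(a, b) with a, b > 1 the mode is (a−1)/(a+b−2) = 9/26 ≈ 0.346.

p̂_MAP = 0.346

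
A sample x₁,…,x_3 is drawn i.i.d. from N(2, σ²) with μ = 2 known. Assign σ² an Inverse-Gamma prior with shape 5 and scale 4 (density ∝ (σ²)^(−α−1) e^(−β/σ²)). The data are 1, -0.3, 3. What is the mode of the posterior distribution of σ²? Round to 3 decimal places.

Sum of squared deviations about the known mean: SS = (1−2)² + (-0.3−2)² + (3−2)² = 7.29.
The Normal likelihood contributes (σ²)^(−n/2) exp(−SS/(2σ²)), so the posterior is Inverse-Gamma(α + n/2, β + SS/2) = Inverse-Gamma(6.5, 7.645).
The mode of Inverse-Gamma(a, b) is b/(a+1) = 7.645/7.5 ≈ 1.019.

σ̂²_MAP = 1.019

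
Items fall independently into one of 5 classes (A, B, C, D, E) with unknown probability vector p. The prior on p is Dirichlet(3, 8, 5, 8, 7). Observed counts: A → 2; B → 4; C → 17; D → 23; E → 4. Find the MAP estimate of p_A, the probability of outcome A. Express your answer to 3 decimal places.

MAP estimate of p_A = 0.053

The posterior is Dirichlet(αᵢ + nᵢ) = Dirichlet(5, 12, 22, 31, 11).
For a Dirichlet(a₁,…,a_K) with all aᵢ > 1, the mode has j-th component (aⱼ − 1)/(Σaᵢ − K).
Here Σaᵢ = 81 and K = 5, so p_A = (5 − 1)/(81 − 5) = 4/76 ≈ 0.053.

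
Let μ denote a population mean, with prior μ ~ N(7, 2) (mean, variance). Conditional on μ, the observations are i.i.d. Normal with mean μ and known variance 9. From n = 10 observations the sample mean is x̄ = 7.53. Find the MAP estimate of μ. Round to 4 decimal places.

n = 10, x̄ = 7.53.
For a Normal prior and Normal likelihood with known variance, the posterior is Normal; its mode equals its mean, the precision-weighted average.
Prior precision 1/σ₀² = 1/2 = 0.5; data precision n/σ² = 10/9.
μ̂ = (0.5·7 + (10/9)·7.53) / (0.5 + 10/9) = (178/15)/(29/18) = 1068/145 ≈ 7.3655.

μ̂_MAP = 7.3655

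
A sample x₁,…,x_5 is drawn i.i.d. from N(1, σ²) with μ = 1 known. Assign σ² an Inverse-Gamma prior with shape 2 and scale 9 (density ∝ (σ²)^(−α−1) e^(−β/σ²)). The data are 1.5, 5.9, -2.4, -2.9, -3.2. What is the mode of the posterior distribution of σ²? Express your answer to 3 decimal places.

σ̂²_MAP = 7.879

Sum of squared deviations about the known mean: SS = (1.5−1)² + (5.9−1)² + (-2.4−1)² + (-2.9−1)² + (-3.2−1)² = 68.67.
The Normal likelihood contributes (σ²)^(−n/2) exp(−SS/(2σ²)), so the posterior is Inverse-Gamma(α + n/2, β + SS/2) = Inverse-Gamma(4.5, 43.335).
The mode of Inverse-Gamma(a, b) is b/(a+1) = 43.335/5.5 ≈ 7.879.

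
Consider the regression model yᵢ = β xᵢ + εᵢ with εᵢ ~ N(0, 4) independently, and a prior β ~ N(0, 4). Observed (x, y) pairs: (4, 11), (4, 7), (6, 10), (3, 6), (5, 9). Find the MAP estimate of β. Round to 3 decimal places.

β̂_MAP = 1.893

log p(β | y) = −Σ(yᵢ − βxᵢ)²/(2·4) − β²/(2·4) + const.
Setting the derivative to zero: Σxᵢ(yᵢ − βxᵢ)/4 − β/4 = 0, so β = Σxᵢyᵢ / (Σxᵢ² + σ²/τ²).
Σxᵢyᵢ = 4·11 + 4·7 + 6·10 + 3·6 + 5·9 = 195; Σxᵢ² = 102; σ²/τ² = 1.
β̂_MAP = 195 / (102 + 1) = 195/103 ≈ 1.893.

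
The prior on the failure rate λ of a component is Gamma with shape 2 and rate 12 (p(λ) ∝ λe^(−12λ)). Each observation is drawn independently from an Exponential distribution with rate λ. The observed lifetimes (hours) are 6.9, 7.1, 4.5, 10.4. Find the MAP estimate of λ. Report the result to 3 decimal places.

The Exponential(rate=λ) likelihood is ∝ λ^n e^(−λΣtᵢ). Here n = 4 and Σtᵢ = 6.9 + 7.1 + 4.5 + 10.4 = 28.9.
Posterior ∝ λe^(−12λ) · λ^4e^(−28.9λ) = λ^5e^(−40.9λ), i.e. Gamma(6, 40.9).
Mode = (a−1)/b = 5/40.9 ≈ 0.122.

λ̂_MAP = 0.122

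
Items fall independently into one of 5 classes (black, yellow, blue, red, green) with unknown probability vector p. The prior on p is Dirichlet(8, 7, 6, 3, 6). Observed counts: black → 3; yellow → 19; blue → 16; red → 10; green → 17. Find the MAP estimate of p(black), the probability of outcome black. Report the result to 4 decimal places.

MAP estimate of p(black) = 0.1111

The posterior is Dirichlet(αᵢ + nᵢ) = Dirichlet(11, 26, 22, 13, 23).
For a Dirichlet(a₁,…,a_K) with all aᵢ > 1, the mode has j-th component (aⱼ − 1)/(Σaᵢ − K).
Here Σaᵢ = 95 and K = 5, so p(black) = (11 − 1)/(95 − 5) = 10/90 ≈ 0.1111.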